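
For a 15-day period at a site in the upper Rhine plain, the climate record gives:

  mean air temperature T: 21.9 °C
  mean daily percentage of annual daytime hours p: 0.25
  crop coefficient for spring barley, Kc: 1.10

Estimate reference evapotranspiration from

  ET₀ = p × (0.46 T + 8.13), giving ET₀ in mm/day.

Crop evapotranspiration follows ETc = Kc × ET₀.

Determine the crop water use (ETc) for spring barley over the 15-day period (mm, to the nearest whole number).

75 mm

ET₀ = 0.25 × (0.46 × 21.9 + 8.13) = 0.25 × 18.204 = 4.5510 mm/d
ETc = Kc × ET₀ = 1.10 × 4.5510 = 5.0061 mm/d
Over 15 days: 5.0061 × 15 = 75.092 mm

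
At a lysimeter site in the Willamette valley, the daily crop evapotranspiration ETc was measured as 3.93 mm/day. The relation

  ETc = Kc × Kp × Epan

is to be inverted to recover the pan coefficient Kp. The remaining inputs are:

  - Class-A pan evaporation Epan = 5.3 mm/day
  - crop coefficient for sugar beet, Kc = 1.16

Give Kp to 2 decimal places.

ETc = Kc × Kp × Epan  ⇒  Kp = ETc / (Kc × Epan)
Kp = 3.93 / (1.16 × 5.3) = 3.93 / 6.148 = 0.6392

0.64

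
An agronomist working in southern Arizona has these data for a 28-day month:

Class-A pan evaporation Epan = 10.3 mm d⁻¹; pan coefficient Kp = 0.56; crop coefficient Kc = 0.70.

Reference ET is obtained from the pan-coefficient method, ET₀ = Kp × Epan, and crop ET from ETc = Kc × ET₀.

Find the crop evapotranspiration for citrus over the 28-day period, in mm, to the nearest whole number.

ET₀ = 0.56 × 10.3 = 5.7680 mm/d
ETc = Kc × ET₀ = 0.70 × 5.7680 = 4.0376 mm/d
Over 28 days: 4.0376 × 28 = 113.053 mm

113 mm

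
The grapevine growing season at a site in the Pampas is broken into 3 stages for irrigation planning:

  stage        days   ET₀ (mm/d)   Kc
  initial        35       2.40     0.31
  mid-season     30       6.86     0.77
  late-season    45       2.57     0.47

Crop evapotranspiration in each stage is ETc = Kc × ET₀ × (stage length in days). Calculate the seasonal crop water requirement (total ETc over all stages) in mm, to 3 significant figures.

239 mm

initial: 0.31 × 2.40 × 35 = 26.04 mm
mid-season: 0.77 × 6.86 × 30 = 158.47 mm
late-season: 0.47 × 2.57 × 45 = 54.36 mm
Seasonal total = 238.87 mm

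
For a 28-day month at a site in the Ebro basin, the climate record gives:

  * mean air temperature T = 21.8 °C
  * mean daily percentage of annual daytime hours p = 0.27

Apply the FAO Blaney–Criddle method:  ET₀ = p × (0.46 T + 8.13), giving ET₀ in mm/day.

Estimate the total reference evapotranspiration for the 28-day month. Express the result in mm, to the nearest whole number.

137 mm

ET₀ = 0.27 × (0.46 × 21.8 + 8.13) = 0.27 × 18.158 = 4.9027 mm/d
Monthly total = 4.9027 × 28 = 137.276 mm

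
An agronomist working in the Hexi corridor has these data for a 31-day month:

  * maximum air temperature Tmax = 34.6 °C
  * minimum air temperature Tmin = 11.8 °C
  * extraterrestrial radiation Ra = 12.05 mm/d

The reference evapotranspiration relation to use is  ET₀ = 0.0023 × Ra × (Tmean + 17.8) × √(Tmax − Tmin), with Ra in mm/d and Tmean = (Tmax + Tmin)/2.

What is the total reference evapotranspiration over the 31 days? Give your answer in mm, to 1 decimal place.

168.2 mm

Tmean = (34.6 + 11.8)/2 = 23.20 °C
ET₀ = 0.0023 × 12.05 × (23.20 + 17.8) × √22.8 = 0.0023 × 12.05 × 41.00 × 4.7749 = 5.4258 mm/d
Over 31 days: 5.4258 × 31 = 168.200 mm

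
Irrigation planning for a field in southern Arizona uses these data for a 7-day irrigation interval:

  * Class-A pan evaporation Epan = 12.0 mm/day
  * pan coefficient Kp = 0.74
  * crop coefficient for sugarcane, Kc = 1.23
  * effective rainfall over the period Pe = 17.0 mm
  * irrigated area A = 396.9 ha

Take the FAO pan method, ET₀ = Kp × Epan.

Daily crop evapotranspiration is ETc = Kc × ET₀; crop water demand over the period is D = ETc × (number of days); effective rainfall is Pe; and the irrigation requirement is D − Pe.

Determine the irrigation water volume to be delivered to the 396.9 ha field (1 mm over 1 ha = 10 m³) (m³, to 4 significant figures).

ET₀ = 0.74 × 12.0 = 8.8800 mm/d
ETc = Kc × ET₀ = 1.23 × 8.8800 = 10.9224 mm/d
Crop demand D = ETc × 7 d = 10.9224 × 7 = 76.457 mm
D − Pe = 76.457 − 17.0 = 59.457 mm
Volume = 59.457 mm × 396.9 ha × 10 = 235984.8 m³

236000 m³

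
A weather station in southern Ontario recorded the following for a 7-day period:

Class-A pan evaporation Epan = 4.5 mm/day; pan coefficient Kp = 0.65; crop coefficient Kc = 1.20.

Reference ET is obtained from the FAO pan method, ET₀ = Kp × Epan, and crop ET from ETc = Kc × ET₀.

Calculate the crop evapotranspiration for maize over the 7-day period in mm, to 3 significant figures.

ET₀ = 0.65 × 4.5 = 2.9250 mm/d
ETc = Kc × ET₀ = 1.20 × 2.9250 = 3.5100 mm/d
Over 7 days: 3.5100 × 7 = 24.570 mm

24.6 mm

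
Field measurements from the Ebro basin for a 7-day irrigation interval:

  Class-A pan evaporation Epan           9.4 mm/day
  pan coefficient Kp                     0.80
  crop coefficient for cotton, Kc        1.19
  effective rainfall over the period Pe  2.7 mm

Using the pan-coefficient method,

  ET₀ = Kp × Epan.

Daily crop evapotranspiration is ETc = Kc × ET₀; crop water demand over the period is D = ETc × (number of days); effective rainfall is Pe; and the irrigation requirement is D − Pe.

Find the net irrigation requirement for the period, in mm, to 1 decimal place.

ET₀ = 0.80 × 9.4 = 7.5200 mm/d
ETc = Kc × ET₀ = 1.19 × 7.5200 = 8.9488 mm/d
Crop demand D = ETc × 7 d = 8.9488 × 7 = 62.642 mm
D − Pe = 62.642 − 2.7 = 59.942 mm

59.9 mm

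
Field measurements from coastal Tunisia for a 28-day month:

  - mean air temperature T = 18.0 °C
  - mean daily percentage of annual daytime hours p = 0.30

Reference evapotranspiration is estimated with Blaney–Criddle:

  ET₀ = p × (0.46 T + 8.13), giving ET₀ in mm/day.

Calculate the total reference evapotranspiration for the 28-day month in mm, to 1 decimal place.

ET₀ = 0.30 × (0.46 × 18.0 + 8.13) = 0.30 × 16.410 = 4.9230 mm/d
Monthly total = 4.9230 × 28 = 137.844 mm

137.8 mm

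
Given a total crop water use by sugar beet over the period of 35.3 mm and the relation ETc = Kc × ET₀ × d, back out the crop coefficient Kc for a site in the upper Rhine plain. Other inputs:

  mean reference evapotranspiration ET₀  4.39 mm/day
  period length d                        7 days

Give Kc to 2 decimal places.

1.15

ETc = Kc × ET₀ × d  ⇒  Kc = ETc / (ET₀ × d)
Kc = 35.3 / (4.39 × 7) = 35.3 / 30.73 = 1.1487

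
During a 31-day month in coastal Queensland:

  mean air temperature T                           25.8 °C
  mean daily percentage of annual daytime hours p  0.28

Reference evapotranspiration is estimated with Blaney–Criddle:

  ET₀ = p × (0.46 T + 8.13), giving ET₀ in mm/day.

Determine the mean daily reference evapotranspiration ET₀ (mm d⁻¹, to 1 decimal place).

5.6 mm d⁻¹

ET₀ = 0.28 × (0.46 × 25.8 + 8.13) = 0.28 × 19.998 = 5.5994 mm/d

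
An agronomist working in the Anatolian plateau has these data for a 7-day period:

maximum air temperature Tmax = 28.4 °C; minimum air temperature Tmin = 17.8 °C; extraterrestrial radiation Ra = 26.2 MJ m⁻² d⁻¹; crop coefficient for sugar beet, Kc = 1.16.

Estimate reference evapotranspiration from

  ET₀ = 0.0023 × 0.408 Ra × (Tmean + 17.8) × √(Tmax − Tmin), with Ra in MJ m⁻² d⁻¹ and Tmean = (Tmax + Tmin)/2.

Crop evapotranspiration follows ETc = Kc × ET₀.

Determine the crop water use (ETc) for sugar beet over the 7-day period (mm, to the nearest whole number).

Tmean = (28.4 + 17.8)/2 = 23.10 °C
0.408 Ra = 0.408 × 26.2 = 10.6896 mm/d equivalent
ET₀ = 0.0023 × 10.6896 × (23.10 + 17.8) × √10.6 = 0.0023 × 10.6896 × 40.90 × 3.2558 = 3.2739 mm/d
ETc = Kc × ET₀ = 1.16 × 3.2739 = 3.7977 mm/d
Over 7 days: 3.7977 × 7 = 26.584 mm

27 mm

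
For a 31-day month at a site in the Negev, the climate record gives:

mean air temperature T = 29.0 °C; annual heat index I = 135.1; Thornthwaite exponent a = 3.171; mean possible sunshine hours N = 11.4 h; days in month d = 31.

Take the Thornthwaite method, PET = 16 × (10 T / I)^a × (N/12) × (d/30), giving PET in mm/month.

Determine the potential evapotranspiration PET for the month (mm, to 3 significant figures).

10T/I = 10 × 29.0 / 135.1 = 2.1466
(10T/I)^a = 2.1466^3.171 = 11.2715
Uncorrected PET = 16 × 11.2715 = 180.344 mm
Correction = (N/12)(d/30) = (11.4/12)(31/30) = 0.9817
PET = 180.344 × 0.9817 = 177.044 mm/month

177 mm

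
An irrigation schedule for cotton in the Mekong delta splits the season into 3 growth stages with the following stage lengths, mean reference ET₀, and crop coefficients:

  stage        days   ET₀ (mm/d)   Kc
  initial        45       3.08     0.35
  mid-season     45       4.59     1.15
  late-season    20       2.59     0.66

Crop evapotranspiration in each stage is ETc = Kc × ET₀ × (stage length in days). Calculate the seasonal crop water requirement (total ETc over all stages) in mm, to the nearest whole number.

320 mm

initial: 0.35 × 3.08 × 45 = 48.51 mm
mid-season: 1.15 × 4.59 × 45 = 237.53 mm
late-season: 0.66 × 2.59 × 20 = 34.19 mm
Seasonal total = 320.23 mm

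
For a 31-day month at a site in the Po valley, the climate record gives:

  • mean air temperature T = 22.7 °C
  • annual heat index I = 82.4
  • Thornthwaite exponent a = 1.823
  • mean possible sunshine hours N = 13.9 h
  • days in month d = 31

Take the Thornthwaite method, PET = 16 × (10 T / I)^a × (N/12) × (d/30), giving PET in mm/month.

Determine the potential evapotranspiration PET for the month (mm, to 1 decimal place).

10T/I = 10 × 22.7 / 82.4 = 2.7549
(10T/I)^a = 2.7549^1.823 = 6.3433
Uncorrected PET = 16 × 6.3433 = 101.493 mm
Correction = (N/12)(d/30) = (13.9/12)(31/30) = 1.1969
PET = 101.493 × 1.1969 = 121.477 mm/month

121.5 mm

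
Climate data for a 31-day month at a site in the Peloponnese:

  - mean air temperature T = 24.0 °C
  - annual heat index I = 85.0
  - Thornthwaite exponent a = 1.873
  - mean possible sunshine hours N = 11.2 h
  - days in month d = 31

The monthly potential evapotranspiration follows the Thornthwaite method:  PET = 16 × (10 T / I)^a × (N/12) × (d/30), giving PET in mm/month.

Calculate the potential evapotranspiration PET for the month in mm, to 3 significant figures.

108 mm

10T/I = 10 × 24.0 / 85.0 = 2.8235
(10T/I)^a = 2.8235^1.873 = 6.9876
Uncorrected PET = 16 × 6.9876 = 111.802 mm
Correction = (N/12)(d/30) = (11.2/12)(31/30) = 0.9644
PET = 111.802 × 0.9644 = 107.822 mm/month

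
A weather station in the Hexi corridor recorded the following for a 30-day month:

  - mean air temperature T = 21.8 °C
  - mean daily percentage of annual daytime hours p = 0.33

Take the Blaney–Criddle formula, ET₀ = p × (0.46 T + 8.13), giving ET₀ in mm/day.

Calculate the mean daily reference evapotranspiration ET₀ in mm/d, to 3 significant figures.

5.99 mm/d

ET₀ = 0.33 × (0.46 × 21.8 + 8.13) = 0.33 × 18.158 = 5.9921 mm/d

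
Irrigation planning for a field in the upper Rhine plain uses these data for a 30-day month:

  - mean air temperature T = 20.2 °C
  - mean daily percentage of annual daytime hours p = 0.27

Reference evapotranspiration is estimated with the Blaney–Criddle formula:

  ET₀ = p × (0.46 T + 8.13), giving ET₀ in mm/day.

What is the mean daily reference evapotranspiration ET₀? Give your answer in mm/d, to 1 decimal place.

4.7 mm/d

ET₀ = 0.27 × (0.46 × 20.2 + 8.13) = 0.27 × 17.422 = 4.7039 mm/d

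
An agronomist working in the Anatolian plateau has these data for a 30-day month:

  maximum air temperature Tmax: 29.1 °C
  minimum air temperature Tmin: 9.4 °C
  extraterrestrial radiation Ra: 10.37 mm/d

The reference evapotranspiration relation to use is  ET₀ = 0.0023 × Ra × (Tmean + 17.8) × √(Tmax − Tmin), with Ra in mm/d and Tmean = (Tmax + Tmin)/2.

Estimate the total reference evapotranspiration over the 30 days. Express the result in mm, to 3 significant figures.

118 mm

Tmean = (29.1 + 9.4)/2 = 19.25 °C
ET₀ = 0.0023 × 10.37 × (19.25 + 17.8) × √19.7 = 0.0023 × 10.37 × 37.05 × 4.4385 = 3.9222 mm/d
Over 30 days: 3.9222 × 30 = 117.666 mm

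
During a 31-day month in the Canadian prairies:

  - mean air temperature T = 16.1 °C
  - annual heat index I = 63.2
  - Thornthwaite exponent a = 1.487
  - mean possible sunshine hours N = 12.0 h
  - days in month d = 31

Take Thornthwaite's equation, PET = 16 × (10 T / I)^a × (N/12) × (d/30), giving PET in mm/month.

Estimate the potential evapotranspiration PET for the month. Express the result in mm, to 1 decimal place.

10T/I = 10 × 16.1 / 63.2 = 2.5475
(10T/I)^a = 2.5475^1.487 = 4.0169
Uncorrected PET = 16 × 4.0169 = 64.270 mm
Correction = (N/12)(d/30) = (12.0/12)(31/30) = 1.0333
PET = 64.270 × 1.0333 = 66.410 mm/month

66.4 mm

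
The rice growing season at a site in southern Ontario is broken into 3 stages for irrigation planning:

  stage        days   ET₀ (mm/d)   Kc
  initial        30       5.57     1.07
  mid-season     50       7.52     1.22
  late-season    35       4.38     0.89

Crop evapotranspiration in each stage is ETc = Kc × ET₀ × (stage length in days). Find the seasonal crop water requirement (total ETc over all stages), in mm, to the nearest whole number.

774 mm

initial: 1.07 × 5.57 × 30 = 178.80 mm
mid-season: 1.22 × 7.52 × 50 = 458.72 mm
late-season: 0.89 × 4.38 × 35 = 136.44 mm
Seasonal total = 773.96 mm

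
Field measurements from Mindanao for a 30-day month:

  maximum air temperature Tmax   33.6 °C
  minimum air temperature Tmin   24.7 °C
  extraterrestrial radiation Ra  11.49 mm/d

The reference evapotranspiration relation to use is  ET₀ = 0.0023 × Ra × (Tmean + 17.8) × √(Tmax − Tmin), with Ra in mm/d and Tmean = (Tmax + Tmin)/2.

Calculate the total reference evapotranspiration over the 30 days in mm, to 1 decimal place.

111.0 mm

Tmean = (33.6 + 24.7)/2 = 29.15 °C
ET₀ = 0.0023 × 11.49 × (29.15 + 17.8) × √8.9 = 0.0023 × 11.49 × 46.95 × 2.9833 = 3.7015 mm/d
Over 30 days: 3.7015 × 30 = 111.045 mm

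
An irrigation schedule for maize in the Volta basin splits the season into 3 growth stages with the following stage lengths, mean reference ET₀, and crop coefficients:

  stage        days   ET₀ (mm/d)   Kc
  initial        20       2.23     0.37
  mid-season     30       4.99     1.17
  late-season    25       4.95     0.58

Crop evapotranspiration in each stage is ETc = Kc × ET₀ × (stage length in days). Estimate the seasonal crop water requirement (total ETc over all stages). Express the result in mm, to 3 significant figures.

263 mm

initial: 0.37 × 2.23 × 20 = 16.50 mm
mid-season: 1.17 × 4.99 × 30 = 175.15 mm
late-season: 0.58 × 4.95 × 25 = 71.78 mm
Seasonal total = 263.43 mm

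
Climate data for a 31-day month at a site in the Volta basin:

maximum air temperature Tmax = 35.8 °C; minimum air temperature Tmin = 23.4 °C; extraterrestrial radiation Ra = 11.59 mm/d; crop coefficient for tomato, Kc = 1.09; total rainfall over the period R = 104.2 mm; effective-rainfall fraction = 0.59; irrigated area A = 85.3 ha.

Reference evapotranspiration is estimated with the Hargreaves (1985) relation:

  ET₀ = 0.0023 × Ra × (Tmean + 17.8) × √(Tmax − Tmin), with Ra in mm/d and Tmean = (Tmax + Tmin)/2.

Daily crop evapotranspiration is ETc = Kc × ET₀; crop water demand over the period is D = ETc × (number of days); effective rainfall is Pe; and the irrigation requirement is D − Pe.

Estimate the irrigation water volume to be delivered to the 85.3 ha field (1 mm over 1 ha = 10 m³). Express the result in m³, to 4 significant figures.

75800 m³

Tmean = (35.8 + 23.4)/2 = 29.60 °C
ET₀ = 0.0023 × 11.59 × (29.60 + 17.8) × √12.4 = 0.0023 × 11.59 × 47.40 × 3.5214 = 4.4494 mm/d
ETc = Kc × ET₀ = 1.09 × 4.4494 = 4.8498 mm/d
Crop demand D = ETc × 31 d = 4.8498 × 31 = 150.344 mm
Pe = 0.59 × 104.2 = 61.478 mm
D − Pe = 150.344 − 61.478 = 88.866 mm
Volume = 88.866 mm × 85.3 ha × 10 = 75802.7 m³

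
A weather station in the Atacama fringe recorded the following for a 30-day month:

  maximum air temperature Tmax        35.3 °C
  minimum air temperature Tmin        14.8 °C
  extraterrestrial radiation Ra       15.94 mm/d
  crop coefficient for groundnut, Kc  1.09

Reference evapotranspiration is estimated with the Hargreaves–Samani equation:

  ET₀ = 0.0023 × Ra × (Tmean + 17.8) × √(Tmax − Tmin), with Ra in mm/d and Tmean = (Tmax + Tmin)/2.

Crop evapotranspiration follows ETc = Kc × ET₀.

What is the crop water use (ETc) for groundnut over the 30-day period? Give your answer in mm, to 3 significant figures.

Tmean = (35.3 + 14.8)/2 = 25.05 °C
ET₀ = 0.0023 × 15.94 × (25.05 + 17.8) × √20.5 = 0.0023 × 15.94 × 42.85 × 4.5277 = 7.1129 mm/d
ETc = Kc × ET₀ = 1.09 × 7.1129 = 7.7531 mm/d
Over 30 days: 7.7531 × 30 = 232.593 mm

233 mm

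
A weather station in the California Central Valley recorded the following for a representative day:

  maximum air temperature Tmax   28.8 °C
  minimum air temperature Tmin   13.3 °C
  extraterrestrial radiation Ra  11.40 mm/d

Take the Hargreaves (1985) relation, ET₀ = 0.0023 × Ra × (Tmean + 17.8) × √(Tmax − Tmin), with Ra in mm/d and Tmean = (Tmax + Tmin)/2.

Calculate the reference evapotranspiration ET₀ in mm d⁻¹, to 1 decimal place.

Tmean = (28.8 + 13.3)/2 = 21.05 °C
ET₀ = 0.0023 × 11.40 × (21.05 + 17.8) × √15.5 = 0.0023 × 11.40 × 38.85 × 3.9370 = 4.0104 mm/d

4.0 mm d⁻¹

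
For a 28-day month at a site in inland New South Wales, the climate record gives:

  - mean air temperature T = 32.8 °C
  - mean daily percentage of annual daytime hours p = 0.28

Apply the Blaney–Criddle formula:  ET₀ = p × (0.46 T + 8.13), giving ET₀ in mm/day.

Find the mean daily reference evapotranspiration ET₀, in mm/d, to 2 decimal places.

ET₀ = 0.28 × (0.46 × 32.8 + 8.13) = 0.28 × 23.218 = 6.5010 mm/d

6.50 mm/d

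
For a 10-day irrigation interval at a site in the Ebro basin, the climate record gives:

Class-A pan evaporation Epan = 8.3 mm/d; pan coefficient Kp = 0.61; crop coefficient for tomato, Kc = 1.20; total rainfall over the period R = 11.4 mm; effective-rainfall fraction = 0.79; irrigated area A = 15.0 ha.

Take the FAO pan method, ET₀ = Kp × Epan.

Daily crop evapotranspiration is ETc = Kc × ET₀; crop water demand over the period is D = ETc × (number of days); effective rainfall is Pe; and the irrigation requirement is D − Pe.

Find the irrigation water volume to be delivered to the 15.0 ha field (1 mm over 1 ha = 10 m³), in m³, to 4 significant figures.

7763 m³

ET₀ = 0.61 × 8.3 = 5.0630 mm/d
ETc = Kc × ET₀ = 1.20 × 5.0630 = 6.0756 mm/d
Crop demand D = ETc × 10 d = 6.0756 × 10 = 60.756 mm
Pe = 0.79 × 11.4 = 9.006 mm
D − Pe = 60.756 − 9.006 = 51.750 mm
Volume = 51.750 mm × 15.0 ha × 10 = 7762.5 m³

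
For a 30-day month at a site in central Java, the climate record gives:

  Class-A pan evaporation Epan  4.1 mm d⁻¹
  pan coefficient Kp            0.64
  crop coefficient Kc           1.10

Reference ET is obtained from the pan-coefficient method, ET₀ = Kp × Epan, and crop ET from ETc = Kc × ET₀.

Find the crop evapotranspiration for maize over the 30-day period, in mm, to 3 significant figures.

86.6 mm

ET₀ = 0.64 × 4.1 = 2.6240 mm/d
ETc = Kc × ET₀ = 1.10 × 2.6240 = 2.8864 mm/d
Over 30 days: 2.8864 × 30 = 86.592 mm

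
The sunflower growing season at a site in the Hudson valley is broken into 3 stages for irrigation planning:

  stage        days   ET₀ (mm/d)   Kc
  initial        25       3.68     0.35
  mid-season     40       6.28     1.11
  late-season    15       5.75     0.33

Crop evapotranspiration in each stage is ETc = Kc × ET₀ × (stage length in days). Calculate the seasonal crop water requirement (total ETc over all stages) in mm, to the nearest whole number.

339 mm

initial: 0.35 × 3.68 × 25 = 32.20 mm
mid-season: 1.11 × 6.28 × 40 = 278.83 mm
late-season: 0.33 × 5.75 × 15 = 28.46 mm
Seasonal total = 339.49 mm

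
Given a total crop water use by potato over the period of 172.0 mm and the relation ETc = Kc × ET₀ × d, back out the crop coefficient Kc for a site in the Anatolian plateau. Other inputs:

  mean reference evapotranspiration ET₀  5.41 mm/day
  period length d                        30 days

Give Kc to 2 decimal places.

1.06

ETc = Kc × ET₀ × d  ⇒  Kc = ETc / (ET₀ × d)
Kc = 172.0 / (5.41 × 30) = 172.0 / 162.30 = 1.0598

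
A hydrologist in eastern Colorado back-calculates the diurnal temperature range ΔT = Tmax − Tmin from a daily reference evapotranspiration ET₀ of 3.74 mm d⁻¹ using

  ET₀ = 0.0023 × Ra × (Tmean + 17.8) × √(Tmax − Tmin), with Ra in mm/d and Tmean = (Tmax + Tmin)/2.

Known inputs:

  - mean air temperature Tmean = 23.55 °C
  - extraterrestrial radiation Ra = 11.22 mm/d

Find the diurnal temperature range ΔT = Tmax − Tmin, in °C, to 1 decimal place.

12.3 °C

√ΔT = ET₀ / [0.0023 × Ra × (Tmean+17.8)] = 3.74 / (0.0023 × 11.22 × 41.35) = 3.5049
ΔT = 3.5049² = 12.284 °C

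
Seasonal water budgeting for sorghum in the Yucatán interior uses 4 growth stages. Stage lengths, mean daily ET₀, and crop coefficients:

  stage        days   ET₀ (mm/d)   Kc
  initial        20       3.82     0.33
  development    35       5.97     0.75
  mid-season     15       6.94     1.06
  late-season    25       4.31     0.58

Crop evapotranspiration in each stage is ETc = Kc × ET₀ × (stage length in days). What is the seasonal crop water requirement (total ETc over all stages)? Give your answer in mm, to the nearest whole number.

initial: 0.33 × 3.82 × 20 = 25.21 mm
development: 0.75 × 5.97 × 35 = 156.71 mm
mid-season: 1.06 × 6.94 × 15 = 110.35 mm
late-season: 0.58 × 4.31 × 25 = 62.50 mm
Seasonal total = 354.77 mm

355 mm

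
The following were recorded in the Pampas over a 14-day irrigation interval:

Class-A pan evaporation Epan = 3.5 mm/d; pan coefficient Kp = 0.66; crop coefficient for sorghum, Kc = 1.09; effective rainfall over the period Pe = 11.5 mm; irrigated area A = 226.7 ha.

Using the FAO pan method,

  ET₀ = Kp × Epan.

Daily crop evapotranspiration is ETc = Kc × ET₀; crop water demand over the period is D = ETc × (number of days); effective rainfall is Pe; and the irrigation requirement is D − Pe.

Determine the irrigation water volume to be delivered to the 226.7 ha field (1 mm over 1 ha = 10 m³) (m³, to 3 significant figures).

53800 m³

ET₀ = 0.66 × 3.5 = 2.3100 mm/d
ETc = Kc × ET₀ = 1.09 × 2.3100 = 2.5179 mm/d
Crop demand D = ETc × 14 d = 2.5179 × 14 = 35.251 mm
D − Pe = 35.251 − 11.5 = 23.751 mm
Volume = 23.751 mm × 226.7 ha × 10 = 53843.5 m³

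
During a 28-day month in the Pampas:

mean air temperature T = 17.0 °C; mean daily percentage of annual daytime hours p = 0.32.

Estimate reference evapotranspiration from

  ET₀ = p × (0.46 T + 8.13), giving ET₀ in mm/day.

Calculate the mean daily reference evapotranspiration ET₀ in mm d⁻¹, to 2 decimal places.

5.10 mm d⁻¹

ET₀ = 0.32 × (0.46 × 17.0 + 8.13) = 0.32 × 15.950 = 5.1040 mm/d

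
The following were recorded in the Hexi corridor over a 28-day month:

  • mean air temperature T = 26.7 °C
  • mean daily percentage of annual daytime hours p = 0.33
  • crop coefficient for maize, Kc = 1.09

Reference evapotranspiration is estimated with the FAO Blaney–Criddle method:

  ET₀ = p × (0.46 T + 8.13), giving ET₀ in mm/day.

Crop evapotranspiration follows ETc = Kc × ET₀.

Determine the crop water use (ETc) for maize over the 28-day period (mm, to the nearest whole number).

ET₀ = 0.33 × (0.46 × 26.7 + 8.13) = 0.33 × 20.412 = 6.7360 mm/d
ETc = Kc × ET₀ = 1.09 × 6.7360 = 7.3422 mm/d
Over 28 days: 7.3422 × 28 = 205.582 mm

206 mm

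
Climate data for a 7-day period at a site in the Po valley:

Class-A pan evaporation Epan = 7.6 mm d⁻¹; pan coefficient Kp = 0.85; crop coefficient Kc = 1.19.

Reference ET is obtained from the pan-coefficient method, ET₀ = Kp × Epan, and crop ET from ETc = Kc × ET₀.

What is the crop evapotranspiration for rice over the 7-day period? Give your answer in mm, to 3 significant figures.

53.8 mm

ET₀ = 0.85 × 7.6 = 6.4600 mm/d
ETc = Kc × ET₀ = 1.19 × 6.4600 = 7.6874 mm/d
Over 7 days: 7.6874 × 7 = 53.812 mm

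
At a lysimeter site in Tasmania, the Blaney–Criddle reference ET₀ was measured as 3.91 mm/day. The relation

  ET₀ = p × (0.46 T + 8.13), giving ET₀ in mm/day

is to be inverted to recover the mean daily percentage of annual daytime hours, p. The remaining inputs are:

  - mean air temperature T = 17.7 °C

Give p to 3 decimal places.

p = ET₀ / (0.46 T + 8.13) = 3.91 / (0.46 × 17.7 + 8.13) = 3.91 / 16.272 = 0.2403

0.240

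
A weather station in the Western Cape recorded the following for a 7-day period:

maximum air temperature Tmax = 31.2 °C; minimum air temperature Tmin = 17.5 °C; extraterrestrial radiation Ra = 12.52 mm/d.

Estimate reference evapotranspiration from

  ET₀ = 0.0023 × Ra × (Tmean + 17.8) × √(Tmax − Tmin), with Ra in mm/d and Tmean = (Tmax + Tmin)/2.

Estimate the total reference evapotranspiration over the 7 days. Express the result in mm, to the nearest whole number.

Tmean = (31.2 + 17.5)/2 = 24.35 °C
ET₀ = 0.0023 × 12.52 × (24.35 + 17.8) × √13.7 = 0.0023 × 12.52 × 42.15 × 3.7014 = 4.4926 mm/d
Over 7 days: 4.4926 × 7 = 31.448 mm

31 mm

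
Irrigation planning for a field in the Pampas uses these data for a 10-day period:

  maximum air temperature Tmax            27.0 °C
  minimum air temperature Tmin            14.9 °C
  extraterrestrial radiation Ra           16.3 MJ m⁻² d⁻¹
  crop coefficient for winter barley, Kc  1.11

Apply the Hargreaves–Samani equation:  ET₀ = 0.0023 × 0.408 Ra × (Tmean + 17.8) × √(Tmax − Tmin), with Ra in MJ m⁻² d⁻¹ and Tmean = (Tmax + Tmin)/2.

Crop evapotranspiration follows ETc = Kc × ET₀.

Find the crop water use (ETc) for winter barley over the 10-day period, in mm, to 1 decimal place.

22.9 mm

Tmean = (27.0 + 14.9)/2 = 20.95 °C
0.408 Ra = 0.408 × 16.3 = 6.6504 mm/d equivalent
ET₀ = 0.0023 × 6.6504 × (20.95 + 17.8) × √12.1 = 0.0023 × 6.6504 × 38.75 × 3.4785 = 2.0618 mm/d
ETc = Kc × ET₀ = 1.11 × 2.0618 = 2.2886 mm/d
Over 10 days: 2.2886 × 10 = 22.886 mm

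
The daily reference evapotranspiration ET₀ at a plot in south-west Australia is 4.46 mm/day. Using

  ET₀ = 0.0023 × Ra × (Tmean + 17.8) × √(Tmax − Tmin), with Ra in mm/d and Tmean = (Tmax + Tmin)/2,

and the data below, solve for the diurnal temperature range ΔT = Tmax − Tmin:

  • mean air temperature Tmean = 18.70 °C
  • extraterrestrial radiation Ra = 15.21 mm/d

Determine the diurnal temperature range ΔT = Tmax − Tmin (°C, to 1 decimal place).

12.2 °C

√ΔT = ET₀ / [0.0023 × Ra × (Tmean+17.8)] = 4.46 / (0.0023 × 15.21 × 36.50) = 3.4929
ΔT = 3.4929² = 12.200 °C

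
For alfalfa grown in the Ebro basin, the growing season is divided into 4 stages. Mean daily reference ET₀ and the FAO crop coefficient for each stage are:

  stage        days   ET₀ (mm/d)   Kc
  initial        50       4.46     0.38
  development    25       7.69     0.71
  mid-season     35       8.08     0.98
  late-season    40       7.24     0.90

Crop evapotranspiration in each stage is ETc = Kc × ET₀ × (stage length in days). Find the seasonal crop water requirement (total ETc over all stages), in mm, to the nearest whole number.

initial: 0.38 × 4.46 × 50 = 84.74 mm
development: 0.71 × 7.69 × 25 = 136.50 mm
mid-season: 0.98 × 8.08 × 35 = 277.14 mm
late-season: 0.90 × 7.24 × 40 = 260.64 mm
Seasonal total = 759.02 mm

759 mm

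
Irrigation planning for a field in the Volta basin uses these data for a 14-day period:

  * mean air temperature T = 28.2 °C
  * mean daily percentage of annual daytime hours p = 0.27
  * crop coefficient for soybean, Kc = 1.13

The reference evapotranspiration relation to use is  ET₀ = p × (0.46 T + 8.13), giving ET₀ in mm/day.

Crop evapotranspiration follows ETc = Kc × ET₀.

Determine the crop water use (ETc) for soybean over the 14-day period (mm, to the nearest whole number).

90 mm

ET₀ = 0.27 × (0.46 × 28.2 + 8.13) = 0.27 × 21.102 = 5.6975 mm/d
ETc = Kc × ET₀ = 1.13 × 5.6975 = 6.4382 mm/d
Over 14 days: 6.4382 × 14 = 90.135 mm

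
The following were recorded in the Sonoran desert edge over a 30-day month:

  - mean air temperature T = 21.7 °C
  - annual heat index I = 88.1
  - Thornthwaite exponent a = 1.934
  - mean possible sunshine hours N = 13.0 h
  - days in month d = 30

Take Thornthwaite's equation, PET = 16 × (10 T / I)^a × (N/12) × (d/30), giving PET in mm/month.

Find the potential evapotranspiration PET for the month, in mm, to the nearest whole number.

10T/I = 10 × 21.7 / 88.1 = 2.4631
(10T/I)^a = 2.4631^1.934 = 5.7164
Uncorrected PET = 16 × 5.7164 = 91.462 mm
Correction = (N/12)(d/30) = (13.0/12)(30/30) = 1.0833
PET = 91.462 × 1.0833 = 99.081 mm/month

99 mm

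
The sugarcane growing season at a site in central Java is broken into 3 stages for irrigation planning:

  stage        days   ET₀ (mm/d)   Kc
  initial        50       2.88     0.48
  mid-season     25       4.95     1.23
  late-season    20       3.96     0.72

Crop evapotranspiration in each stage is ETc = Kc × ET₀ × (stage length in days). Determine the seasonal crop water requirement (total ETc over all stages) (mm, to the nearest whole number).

initial: 0.48 × 2.88 × 50 = 69.12 mm
mid-season: 1.23 × 4.95 × 25 = 152.21 mm
late-season: 0.72 × 3.96 × 20 = 57.02 mm
Seasonal total = 278.35 mm

278 mm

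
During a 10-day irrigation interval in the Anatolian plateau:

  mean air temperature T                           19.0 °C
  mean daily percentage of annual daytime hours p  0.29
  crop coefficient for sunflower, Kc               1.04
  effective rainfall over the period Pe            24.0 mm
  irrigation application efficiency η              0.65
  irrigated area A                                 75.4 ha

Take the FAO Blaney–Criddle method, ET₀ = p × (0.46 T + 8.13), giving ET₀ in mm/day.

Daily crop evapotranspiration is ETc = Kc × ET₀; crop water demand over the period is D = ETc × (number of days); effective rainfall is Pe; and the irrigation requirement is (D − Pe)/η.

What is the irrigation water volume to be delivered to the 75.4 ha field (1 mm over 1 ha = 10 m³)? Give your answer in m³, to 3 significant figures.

31200 m³

ET₀ = 0.29 × (0.46 × 19.0 + 8.13) = 0.29 × 16.870 = 4.8923 mm/d
ETc = Kc × ET₀ = 1.04 × 4.8923 = 5.0880 mm/d
Crop demand D = ETc × 10 d = 5.0880 × 10 = 50.880 mm
D − Pe = 50.880 − 24.0 = 26.880 mm
Gross irrigation = 26.880 / 0.65 = 41.354 mm
Volume = 41.354 mm × 75.4 ha × 10 = 31180.9 m³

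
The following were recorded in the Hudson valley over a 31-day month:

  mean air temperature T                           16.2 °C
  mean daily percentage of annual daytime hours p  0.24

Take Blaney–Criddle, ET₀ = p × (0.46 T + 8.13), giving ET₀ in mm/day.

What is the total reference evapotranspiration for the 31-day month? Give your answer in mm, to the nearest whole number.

116 mm

ET₀ = 0.24 × (0.46 × 16.2 + 8.13) = 0.24 × 15.582 = 3.7397 mm/d
Monthly total = 3.7397 × 31 = 115.931 mm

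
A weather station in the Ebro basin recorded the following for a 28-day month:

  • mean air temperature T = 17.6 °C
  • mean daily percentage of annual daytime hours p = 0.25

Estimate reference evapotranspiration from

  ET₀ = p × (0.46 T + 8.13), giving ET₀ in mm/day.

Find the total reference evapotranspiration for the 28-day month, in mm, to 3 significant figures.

114 mm

ET₀ = 0.25 × (0.46 × 17.6 + 8.13) = 0.25 × 16.226 = 4.0565 mm/d
Monthly total = 4.0565 × 28 = 113.582 mm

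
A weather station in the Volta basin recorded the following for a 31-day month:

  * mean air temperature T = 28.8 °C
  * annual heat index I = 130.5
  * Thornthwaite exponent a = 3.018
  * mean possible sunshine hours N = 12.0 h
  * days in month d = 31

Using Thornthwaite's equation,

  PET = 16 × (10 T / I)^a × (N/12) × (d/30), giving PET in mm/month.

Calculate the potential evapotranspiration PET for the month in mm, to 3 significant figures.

10T/I = 10 × 28.8 / 130.5 = 2.2069
(10T/I)^a = 2.2069^3.018 = 10.9027
Uncorrected PET = 16 × 10.9027 = 174.443 mm
Correction = (N/12)(d/30) = (12.0/12)(31/30) = 1.0333
PET = 174.443 × 1.0333 = 180.252 mm/month

180 mm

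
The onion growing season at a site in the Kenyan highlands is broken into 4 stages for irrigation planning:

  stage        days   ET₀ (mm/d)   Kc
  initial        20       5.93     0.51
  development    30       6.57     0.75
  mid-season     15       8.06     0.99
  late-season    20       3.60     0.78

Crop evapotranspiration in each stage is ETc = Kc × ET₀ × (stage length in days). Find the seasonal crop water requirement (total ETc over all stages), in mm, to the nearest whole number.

384 mm

initial: 0.51 × 5.93 × 20 = 60.49 mm
development: 0.75 × 6.57 × 30 = 147.83 mm
mid-season: 0.99 × 8.06 × 15 = 119.69 mm
late-season: 0.78 × 3.60 × 20 = 56.16 mm
Seasonal total = 384.17 mm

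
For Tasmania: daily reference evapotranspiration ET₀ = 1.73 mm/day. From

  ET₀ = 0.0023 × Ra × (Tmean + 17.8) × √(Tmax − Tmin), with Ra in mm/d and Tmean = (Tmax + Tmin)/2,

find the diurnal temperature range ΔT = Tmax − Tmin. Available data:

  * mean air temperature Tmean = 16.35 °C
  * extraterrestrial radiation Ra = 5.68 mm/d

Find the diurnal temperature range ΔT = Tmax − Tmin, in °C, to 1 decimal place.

15.0 °C

√ΔT = ET₀ / [0.0023 × Ra × (Tmean+17.8)] = 1.73 / (0.0023 × 5.68 × 34.15) = 3.8777
ΔT = 3.8777² = 15.037 °C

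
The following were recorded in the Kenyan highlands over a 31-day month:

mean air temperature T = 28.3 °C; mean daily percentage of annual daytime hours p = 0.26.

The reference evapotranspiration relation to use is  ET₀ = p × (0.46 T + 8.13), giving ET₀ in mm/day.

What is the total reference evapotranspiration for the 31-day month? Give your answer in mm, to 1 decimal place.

ET₀ = 0.26 × (0.46 × 28.3 + 8.13) = 0.26 × 21.148 = 5.4985 mm/d
Monthly total = 5.4985 × 31 = 170.454 mm

170.5 mm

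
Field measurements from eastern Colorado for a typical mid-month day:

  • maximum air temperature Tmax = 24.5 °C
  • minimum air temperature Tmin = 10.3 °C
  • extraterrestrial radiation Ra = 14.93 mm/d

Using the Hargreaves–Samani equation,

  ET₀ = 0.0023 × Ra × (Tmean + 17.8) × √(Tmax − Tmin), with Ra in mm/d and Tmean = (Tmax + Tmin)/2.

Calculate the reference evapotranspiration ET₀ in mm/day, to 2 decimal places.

Tmean = (24.5 + 10.3)/2 = 17.40 °C
ET₀ = 0.0023 × 14.93 × (17.40 + 17.8) × √14.2 = 0.0023 × 14.93 × 35.20 × 3.7683 = 4.5549 mm/d

4.55 mm/day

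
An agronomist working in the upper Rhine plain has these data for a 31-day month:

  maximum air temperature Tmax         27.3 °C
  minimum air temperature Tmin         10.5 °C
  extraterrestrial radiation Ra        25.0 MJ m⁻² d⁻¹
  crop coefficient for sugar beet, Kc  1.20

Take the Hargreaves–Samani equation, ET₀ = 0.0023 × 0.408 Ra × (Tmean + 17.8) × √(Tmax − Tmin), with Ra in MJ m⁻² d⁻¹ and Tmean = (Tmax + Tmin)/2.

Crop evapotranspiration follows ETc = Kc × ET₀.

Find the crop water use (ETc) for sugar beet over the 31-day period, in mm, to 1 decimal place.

Tmean = (27.3 + 10.5)/2 = 18.90 °C
0.408 Ra = 0.408 × 25.0 = 10.2000 mm/d equivalent
ET₀ = 0.0023 × 10.2000 × (18.90 + 17.8) × √16.8 = 0.0023 × 10.2000 × 36.70 × 4.0988 = 3.5290 mm/d
ETc = Kc × ET₀ = 1.20 × 3.5290 = 4.2348 mm/d
Over 31 days: 4.2348 × 31 = 131.279 mm

131.3 mm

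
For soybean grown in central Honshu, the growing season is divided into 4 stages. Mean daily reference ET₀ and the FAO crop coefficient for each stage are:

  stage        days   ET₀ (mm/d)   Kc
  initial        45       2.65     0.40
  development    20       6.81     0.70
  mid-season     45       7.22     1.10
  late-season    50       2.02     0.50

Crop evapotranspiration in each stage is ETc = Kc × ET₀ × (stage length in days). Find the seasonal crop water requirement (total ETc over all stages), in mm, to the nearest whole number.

551 mm

initial: 0.40 × 2.65 × 45 = 47.70 mm
development: 0.70 × 6.81 × 20 = 95.34 mm
mid-season: 1.10 × 7.22 × 45 = 357.39 mm
late-season: 0.50 × 2.02 × 50 = 50.50 mm
Seasonal total = 550.93 mm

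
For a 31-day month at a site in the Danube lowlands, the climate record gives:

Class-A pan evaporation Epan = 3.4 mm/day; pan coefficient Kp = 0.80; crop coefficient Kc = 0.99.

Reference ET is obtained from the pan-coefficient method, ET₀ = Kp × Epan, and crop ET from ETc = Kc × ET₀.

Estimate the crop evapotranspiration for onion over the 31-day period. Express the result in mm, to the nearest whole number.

ET₀ = 0.80 × 3.4 = 2.7200 mm/d
ETc = Kc × ET₀ = 0.99 × 2.7200 = 2.6928 mm/d
Over 31 days: 2.6928 × 31 = 83.477 mm

83 mm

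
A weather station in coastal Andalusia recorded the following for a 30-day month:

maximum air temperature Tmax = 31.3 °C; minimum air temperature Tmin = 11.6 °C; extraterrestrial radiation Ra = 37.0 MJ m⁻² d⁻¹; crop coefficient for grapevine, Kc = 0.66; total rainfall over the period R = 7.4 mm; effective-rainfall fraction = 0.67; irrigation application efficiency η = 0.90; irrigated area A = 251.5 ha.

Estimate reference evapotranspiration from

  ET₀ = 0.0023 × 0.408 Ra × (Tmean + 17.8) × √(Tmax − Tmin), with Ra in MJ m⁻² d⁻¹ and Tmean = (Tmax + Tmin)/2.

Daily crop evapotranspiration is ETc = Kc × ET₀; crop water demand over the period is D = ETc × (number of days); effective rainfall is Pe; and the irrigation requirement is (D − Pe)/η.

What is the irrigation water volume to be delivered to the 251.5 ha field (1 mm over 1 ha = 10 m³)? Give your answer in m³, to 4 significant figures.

Tmean = (31.3 + 11.6)/2 = 21.45 °C
0.408 Ra = 0.408 × 37.0 = 15.0960 mm/d equivalent
ET₀ = 0.0023 × 15.0960 × (21.45 + 17.8) × √19.7 = 0.0023 × 15.0960 × 39.25 × 4.4385 = 6.0487 mm/d
ETc = Kc × ET₀ = 0.66 × 6.0487 = 3.9921 mm/d
Crop demand D = ETc × 30 d = 3.9921 × 30 = 119.763 mm
Pe = 0.67 × 7.4 = 4.958 mm
D − Pe = 119.763 − 4.958 = 114.805 mm
Gross irrigation = 114.805 / 0.90 = 127.561 mm
Volume = 127.561 mm × 251.5 ha × 10 = 320815.9 m³

320800 m³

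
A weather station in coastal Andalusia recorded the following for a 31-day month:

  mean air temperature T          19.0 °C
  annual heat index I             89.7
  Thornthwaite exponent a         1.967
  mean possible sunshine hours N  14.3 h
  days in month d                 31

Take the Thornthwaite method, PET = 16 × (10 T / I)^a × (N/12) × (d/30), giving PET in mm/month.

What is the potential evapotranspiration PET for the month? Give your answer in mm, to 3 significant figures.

86.2 mm

10T/I = 10 × 19.0 / 89.7 = 2.1182
(10T/I)^a = 2.1182^1.967 = 4.3770
Uncorrected PET = 16 × 4.3770 = 70.032 mm
Correction = (N/12)(d/30) = (14.3/12)(31/30) = 1.2314
PET = 70.032 × 1.2314 = 86.237 mm/month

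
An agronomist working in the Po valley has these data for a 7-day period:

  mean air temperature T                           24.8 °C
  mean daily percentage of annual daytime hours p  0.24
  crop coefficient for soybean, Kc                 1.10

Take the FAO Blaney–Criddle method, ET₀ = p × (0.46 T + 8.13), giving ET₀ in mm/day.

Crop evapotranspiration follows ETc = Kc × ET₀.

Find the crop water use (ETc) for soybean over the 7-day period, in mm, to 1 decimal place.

36.1 mm

ET₀ = 0.24 × (0.46 × 24.8 + 8.13) = 0.24 × 19.538 = 4.6891 mm/d
ETc = Kc × ET₀ = 1.10 × 4.6891 = 5.1580 mm/d
Over 7 days: 5.1580 × 7 = 36.106 mm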